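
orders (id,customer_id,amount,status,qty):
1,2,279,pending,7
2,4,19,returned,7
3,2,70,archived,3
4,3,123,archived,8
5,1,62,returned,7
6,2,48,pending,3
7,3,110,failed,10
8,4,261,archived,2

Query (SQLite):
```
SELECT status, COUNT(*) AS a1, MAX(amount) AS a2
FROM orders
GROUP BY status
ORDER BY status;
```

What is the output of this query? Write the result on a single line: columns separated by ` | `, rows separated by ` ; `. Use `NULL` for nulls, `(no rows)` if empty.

archived | 3 | 261 ; failed | 1 | 110 ; pending | 2 | 279 ; returned | 2 | 62

Group orders by status.
Per group compute: COUNT(*), MAX(amount).
  archived: ids {3, 4, 8} → COUNT(*)=3, MAX(amount)=261
  failed: ids {7} → COUNT(*)=1, MAX(amount)=110
  pending: ids {1, 6} → COUNT(*)=2, MAX(amount)=279
  returned: ids {2, 5} → COUNT(*)=2, MAX(amount)=62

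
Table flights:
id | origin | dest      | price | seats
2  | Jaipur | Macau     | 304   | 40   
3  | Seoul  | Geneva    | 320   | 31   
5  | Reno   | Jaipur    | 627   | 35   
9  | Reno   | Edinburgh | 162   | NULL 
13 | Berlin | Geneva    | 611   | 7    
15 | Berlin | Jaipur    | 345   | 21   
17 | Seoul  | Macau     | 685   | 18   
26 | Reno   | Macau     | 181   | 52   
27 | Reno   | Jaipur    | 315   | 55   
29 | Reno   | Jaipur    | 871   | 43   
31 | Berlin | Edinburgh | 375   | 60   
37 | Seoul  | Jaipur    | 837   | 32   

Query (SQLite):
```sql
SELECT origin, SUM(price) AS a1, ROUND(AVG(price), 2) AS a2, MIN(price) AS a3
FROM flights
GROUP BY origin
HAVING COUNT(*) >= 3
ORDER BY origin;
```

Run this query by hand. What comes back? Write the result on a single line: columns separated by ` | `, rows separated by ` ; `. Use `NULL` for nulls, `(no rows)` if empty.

Berlin | 1331 | 443.67 | 345 ; Reno | 2156 | 431.2 | 162 ; Seoul | 1842 | 614 | 320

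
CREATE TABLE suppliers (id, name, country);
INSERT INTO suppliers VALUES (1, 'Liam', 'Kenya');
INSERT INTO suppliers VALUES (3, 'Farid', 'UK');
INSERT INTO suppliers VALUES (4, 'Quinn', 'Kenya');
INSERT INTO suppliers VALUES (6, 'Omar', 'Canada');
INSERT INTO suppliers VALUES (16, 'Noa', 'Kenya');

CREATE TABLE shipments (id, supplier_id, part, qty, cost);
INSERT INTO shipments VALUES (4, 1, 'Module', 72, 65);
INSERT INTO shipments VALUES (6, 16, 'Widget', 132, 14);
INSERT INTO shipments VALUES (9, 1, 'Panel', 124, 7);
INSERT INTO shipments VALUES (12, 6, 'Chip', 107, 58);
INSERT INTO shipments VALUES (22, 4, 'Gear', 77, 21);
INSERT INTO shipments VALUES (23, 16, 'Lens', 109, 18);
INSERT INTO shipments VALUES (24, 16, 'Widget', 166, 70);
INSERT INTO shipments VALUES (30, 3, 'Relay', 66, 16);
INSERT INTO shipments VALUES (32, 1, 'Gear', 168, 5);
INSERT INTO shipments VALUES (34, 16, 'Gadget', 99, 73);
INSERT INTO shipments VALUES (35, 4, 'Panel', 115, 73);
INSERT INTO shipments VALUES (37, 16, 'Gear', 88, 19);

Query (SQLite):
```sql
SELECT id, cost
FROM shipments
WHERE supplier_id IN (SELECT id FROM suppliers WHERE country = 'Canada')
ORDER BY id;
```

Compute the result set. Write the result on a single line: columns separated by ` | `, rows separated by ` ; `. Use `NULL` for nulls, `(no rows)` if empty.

12 | 58

Inner query: suppliers.id where country = 'Canada'.
Outer: keep shipments rows whose supplier_id is in that set.
Inner query → {6}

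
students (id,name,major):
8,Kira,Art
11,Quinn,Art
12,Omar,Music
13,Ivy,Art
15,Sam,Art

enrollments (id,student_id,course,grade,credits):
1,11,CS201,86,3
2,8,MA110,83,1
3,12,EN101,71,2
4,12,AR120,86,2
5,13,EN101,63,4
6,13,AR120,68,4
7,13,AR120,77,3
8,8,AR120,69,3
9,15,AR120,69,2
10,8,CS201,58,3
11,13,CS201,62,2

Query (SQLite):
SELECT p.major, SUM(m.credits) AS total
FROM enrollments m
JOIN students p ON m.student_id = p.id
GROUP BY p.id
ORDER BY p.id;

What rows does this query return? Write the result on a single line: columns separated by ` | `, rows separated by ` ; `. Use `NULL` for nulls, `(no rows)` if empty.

Art | 7 ; Art | 3 ; Music | 4 ; Art | 13 ; Art | 2

Join each enrollments row to its students via student_id.
Group joined rows by students.id; compute SUM(m.credits) per group.
  8: ids {2, 8, 10} → SUM(m.credits)=7
  11: ids {1} → SUM(m.credits)=3
  12: ids {3, 4} → SUM(m.credits)=4
  13: ids {5, 6, 7, 11} → SUM(m.credits)=13
  15: ids {9} → SUM(m.credits)=2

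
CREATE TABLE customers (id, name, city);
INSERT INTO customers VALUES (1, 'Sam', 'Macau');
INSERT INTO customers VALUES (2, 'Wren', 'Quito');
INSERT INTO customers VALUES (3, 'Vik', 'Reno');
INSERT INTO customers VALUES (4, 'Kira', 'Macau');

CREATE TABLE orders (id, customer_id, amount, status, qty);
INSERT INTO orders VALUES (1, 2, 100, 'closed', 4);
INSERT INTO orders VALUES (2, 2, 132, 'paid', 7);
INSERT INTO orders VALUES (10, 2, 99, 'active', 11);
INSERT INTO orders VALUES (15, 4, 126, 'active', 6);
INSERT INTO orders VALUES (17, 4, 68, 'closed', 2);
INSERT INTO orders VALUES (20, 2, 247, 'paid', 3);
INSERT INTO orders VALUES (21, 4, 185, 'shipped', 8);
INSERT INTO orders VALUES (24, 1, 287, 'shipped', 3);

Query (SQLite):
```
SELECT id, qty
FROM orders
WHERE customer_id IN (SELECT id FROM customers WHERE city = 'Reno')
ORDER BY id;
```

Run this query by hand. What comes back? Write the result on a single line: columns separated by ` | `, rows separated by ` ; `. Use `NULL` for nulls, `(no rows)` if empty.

(no rows)

Inner query: customers.id where city = 'Reno'.
Outer: keep orders rows whose customer_id is in that set.
Inner query → {3}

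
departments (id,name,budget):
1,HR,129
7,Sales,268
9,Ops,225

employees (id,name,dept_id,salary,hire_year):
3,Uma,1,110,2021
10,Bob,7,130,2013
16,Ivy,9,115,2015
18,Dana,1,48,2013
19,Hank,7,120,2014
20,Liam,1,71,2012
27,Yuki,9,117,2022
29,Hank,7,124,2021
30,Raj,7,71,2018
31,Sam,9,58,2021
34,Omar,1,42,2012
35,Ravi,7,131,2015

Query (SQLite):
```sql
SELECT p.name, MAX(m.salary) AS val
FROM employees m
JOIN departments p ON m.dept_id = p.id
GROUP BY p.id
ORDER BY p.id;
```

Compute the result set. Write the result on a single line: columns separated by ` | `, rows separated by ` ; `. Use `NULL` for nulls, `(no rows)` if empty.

HR | 110 ; Sales | 131 ; Ops | 117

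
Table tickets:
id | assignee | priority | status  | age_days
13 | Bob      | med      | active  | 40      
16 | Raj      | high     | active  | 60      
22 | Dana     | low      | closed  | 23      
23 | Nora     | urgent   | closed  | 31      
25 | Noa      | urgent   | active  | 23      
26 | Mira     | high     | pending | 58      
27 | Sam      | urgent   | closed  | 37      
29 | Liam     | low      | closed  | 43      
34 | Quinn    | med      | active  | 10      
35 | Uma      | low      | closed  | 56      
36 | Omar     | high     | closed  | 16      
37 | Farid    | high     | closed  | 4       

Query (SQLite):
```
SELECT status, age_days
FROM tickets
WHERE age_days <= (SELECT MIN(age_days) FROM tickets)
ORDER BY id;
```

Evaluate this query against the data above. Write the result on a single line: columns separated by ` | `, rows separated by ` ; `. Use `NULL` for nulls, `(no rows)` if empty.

closed | 4

Scalar subquery: MIN(age_days) over all tickets rows = 4.
Keep rows where age_days <= that value.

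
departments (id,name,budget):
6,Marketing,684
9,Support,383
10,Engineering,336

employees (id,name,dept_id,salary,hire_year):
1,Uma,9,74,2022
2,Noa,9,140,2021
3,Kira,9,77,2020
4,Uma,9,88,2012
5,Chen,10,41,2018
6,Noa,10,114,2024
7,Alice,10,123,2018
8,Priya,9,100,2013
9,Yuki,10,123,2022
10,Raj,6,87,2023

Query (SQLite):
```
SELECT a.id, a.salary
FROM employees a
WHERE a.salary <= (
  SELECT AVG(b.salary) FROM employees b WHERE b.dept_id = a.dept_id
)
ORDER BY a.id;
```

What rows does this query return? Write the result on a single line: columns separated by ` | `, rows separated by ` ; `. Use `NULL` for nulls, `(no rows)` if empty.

For each employees row a, compute AVG(salary) over rows sharing a.dept_id.
Keep row a if a.salary <= that per-group AVG.
  dept_id=6: AVG(salary) = 87.0
  dept_id=9: AVG(salary) = 95.8
  dept_id=10: AVG(salary) = 100.25

1 | 74 ; 3 | 77 ; 4 | 88 ; 5 | 41 ; 10 | 87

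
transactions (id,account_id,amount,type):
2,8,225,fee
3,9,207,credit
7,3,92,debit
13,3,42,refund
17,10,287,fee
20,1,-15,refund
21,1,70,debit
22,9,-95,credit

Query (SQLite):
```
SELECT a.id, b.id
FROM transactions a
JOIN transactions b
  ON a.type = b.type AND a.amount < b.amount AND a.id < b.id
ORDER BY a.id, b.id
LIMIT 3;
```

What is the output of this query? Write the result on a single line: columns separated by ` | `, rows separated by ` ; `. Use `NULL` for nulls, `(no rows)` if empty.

2 | 17

Pairs (a,b) with same type, a.amount < b.amount, a.id < b.id.
type groups: credit:{3,22} debit:{7,21} fee:{2,17} refund:{13,20}
Ordered by (a.id, b.id); first 3.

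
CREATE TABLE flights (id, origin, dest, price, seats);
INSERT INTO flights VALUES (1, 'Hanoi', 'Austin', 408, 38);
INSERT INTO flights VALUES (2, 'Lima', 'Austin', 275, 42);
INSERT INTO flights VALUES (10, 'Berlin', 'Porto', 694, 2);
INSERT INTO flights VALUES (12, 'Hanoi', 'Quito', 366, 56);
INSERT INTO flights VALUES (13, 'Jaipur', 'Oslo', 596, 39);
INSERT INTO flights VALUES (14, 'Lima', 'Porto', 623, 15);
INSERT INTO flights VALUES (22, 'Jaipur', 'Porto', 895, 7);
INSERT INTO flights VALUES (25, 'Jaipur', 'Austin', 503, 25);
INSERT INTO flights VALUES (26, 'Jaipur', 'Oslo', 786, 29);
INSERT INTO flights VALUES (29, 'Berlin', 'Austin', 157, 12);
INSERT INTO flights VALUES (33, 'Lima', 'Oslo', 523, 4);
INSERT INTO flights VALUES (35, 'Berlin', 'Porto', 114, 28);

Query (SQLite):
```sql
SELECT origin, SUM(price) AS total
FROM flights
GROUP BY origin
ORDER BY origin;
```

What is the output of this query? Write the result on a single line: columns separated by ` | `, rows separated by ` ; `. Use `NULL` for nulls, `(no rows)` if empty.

Partition flights by origin; compute SUM(price) within each group.
  Berlin: ids {10, 29, 35} → SUM(price)=965
  Hanoi: ids {1, 12} → SUM(price)=774
  Jaipur: ids {13, 22, 25, 26} → SUM(price)=2780
  Lima: ids {2, 14, 33} → SUM(price)=1421

Berlin | 965 ; Hanoi | 774 ; Jaipur | 2780 ; Lima | 1421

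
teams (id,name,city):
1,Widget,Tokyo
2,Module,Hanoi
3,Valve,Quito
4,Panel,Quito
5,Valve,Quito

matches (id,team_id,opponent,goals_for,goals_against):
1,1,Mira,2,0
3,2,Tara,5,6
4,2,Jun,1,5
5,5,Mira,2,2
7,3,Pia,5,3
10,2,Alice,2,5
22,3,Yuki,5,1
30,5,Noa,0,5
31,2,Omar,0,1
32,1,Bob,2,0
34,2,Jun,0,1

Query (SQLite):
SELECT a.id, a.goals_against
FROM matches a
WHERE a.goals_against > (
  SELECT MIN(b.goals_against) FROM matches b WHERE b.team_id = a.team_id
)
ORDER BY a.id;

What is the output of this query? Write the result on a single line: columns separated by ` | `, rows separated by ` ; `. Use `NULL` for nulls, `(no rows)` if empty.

3 | 6 ; 4 | 5 ; 7 | 3 ; 10 | 5 ; 30 | 5

For each matches row a, compute MIN(goals_against) over rows sharing a.team_id.
Keep row a if a.goals_against > that per-group MIN.
  team_id=1: MIN(goals_against) = 0
  team_id=2: MIN(goals_against) = 1
  team_id=3: MIN(goals_against) = 1
  team_id=5: MIN(goals_against) = 2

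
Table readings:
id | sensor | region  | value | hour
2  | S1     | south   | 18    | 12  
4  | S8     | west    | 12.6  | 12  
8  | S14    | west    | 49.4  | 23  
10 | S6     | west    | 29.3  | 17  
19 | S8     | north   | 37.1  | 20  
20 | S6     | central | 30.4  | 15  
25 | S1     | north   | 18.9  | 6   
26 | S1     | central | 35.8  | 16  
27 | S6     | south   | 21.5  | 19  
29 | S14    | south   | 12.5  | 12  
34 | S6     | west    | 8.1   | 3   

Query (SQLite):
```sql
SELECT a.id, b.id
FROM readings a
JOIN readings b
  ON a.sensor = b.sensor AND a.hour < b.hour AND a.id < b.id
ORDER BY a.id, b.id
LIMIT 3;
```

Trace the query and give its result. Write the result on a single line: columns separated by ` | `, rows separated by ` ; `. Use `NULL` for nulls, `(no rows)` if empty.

Pairs (a,b) with same sensor, a.hour < b.hour, a.id < b.id.
sensor groups: S1:{2,25,26} S14:{8,29} S6:{10,20,27,34} S8:{4,19}
Ordered by (a.id, b.id); first 3.

2 | 26 ; 4 | 19 ; 10 | 27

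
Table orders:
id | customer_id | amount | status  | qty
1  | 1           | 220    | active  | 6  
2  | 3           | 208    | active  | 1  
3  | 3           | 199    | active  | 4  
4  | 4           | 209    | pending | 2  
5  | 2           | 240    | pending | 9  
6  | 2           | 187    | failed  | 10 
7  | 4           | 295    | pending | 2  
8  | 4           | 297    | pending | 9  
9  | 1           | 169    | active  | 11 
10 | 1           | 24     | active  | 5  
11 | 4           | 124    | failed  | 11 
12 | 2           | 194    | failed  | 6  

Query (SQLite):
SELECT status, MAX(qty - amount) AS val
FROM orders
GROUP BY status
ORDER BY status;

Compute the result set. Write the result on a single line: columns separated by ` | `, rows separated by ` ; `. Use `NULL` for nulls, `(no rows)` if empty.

active | -19 ; failed | -113 ; pending | -207

For each row compute qty - amount.
Group by status; take MAX of the expression per group.
  active: ids {1, 2, 3, 9, 10} → MAX(qty - amount)=-19
  failed: ids {6, 11, 12} → MAX(qty - amount)=-113
  pending: ids {4, 5, 7, 8} → MAX(qty - amount)=-207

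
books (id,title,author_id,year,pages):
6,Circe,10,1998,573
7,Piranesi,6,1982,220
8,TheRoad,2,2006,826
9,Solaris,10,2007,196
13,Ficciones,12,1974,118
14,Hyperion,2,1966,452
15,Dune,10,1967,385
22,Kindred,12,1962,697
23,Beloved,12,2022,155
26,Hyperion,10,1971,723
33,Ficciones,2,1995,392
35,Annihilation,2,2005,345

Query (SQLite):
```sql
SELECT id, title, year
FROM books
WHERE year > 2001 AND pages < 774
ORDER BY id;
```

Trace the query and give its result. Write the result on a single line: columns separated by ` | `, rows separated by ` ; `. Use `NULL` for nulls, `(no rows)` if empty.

year > 2001: ids {8, 9, 23, 35}
pages < 774: ids {6, 7, 9, 13, 14, 15, 22, 23, 26, 33, 35}
Combine with AND.

9 | Solaris | 2007 ; 23 | Beloved | 2022 ; 35 | Annihilation | 2005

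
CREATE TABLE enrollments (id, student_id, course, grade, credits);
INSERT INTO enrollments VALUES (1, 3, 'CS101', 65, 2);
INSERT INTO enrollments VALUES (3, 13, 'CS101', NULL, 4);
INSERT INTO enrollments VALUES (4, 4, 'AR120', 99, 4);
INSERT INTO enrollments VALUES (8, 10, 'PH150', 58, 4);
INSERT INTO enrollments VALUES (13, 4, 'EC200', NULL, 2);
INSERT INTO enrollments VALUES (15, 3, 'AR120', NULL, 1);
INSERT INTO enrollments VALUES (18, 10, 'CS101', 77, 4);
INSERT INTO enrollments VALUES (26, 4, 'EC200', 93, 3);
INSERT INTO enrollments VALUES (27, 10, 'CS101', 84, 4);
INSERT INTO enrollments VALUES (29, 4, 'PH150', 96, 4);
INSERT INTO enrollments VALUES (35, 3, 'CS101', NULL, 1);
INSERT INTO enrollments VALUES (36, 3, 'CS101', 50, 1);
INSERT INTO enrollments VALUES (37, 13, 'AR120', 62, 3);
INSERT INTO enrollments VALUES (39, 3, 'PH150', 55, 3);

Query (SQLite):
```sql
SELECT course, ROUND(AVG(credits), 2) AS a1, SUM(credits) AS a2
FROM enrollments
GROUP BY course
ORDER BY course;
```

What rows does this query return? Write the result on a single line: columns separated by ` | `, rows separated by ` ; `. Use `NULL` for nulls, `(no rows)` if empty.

Group enrollments by course.
Per group compute: ROUND(AVG(credits), 2), SUM(credits).
  AR120: ids {4, 15, 37} → ROUND(AVG(credits), 2)=2.67, SUM(credits)=8
  CS101: ids {1, 3, 18, 27, 35, 36} → ROUND(AVG(credits), 2)=2.67, SUM(credits)=16
  EC200: ids {13, 26} → ROUND(AVG(credits), 2)=2.5, SUM(credits)=5
  PH150: ids {8, 29, 39} → ROUND(AVG(credits), 2)=3.67, SUM(credits)=11

AR120 | 2.67 | 8 ; CS101 | 2.67 | 16 ; EC200 | 2.5 | 5 ; PH150 | 3.67 | 11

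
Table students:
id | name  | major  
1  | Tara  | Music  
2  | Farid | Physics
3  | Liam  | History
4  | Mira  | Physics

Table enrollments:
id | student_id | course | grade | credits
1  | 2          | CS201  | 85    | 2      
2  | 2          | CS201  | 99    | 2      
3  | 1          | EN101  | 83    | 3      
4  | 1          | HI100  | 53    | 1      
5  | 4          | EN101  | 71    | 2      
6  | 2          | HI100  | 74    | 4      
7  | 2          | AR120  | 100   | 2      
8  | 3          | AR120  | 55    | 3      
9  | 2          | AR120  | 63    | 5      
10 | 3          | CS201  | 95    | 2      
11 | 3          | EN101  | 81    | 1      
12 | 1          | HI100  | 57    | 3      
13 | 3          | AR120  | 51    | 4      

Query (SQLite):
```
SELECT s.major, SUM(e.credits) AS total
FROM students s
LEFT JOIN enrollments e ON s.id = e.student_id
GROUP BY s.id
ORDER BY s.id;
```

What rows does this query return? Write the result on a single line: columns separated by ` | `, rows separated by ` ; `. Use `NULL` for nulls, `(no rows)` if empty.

Music | 7 ; Physics | 15 ; History | 10 ; Physics | 2

LEFT JOIN keeps every students row; unmatched ones get NULL for enrollments columns.
Group by students.id and compute SUM(e.credits). SUM over an all-NULL group is NULL.
  1: ids {3, 4, 12} → SUM(e.credits)=7
  2: ids {1, 2, 6, 7, 9} → SUM(e.credits)=15
  3: ids {8, 10, 11, 13} → SUM(e.credits)=10
  4: ids {5} → SUM(e.credits)=2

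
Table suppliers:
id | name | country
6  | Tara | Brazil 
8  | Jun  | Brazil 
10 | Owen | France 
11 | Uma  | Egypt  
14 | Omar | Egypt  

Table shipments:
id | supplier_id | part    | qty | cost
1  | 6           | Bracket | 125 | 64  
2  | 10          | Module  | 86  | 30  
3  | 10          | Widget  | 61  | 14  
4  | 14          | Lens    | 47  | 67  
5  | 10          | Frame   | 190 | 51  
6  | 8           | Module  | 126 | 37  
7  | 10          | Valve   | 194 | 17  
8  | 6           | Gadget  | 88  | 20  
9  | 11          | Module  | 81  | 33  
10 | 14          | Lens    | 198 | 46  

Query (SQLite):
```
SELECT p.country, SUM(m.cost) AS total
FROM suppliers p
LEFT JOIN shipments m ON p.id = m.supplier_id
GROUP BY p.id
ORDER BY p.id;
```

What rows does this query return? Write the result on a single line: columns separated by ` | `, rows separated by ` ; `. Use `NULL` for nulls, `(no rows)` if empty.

Brazil | 84 ; Brazil | 37 ; France | 112 ; Egypt | 33 ; Egypt | 113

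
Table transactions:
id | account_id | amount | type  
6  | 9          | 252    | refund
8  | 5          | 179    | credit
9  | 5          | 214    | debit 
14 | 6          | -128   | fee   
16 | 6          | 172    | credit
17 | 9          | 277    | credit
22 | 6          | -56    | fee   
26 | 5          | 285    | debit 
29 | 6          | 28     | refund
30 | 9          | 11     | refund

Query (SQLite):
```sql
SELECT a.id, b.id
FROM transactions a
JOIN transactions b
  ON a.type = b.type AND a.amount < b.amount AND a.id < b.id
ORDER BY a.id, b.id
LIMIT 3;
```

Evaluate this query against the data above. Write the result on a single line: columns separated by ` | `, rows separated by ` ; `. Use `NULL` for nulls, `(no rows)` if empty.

8 | 17 ; 9 | 26 ; 14 | 22

Pairs (a,b) with same type, a.amount < b.amount, a.id < b.id.
type groups: credit:{8,16,17} debit:{9,26} fee:{14,22} refund:{6,29,30}
Ordered by (a.id, b.id); first 3.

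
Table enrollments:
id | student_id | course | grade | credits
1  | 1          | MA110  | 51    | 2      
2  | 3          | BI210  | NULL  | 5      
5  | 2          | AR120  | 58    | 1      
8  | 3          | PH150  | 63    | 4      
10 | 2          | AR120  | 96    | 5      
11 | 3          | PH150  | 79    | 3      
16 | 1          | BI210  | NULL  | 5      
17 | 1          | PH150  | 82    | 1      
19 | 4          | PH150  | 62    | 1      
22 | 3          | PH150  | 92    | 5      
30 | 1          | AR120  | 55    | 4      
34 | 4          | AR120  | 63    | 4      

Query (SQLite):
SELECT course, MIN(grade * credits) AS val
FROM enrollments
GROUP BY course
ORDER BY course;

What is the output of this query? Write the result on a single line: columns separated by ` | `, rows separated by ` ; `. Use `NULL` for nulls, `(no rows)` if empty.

For each row compute grade * credits.
Group by course; take MIN of the expression per group.
  AR120: ids {5, 10, 30, 34} → MIN(grade * credits)=58
  BI210: ids {2, 16} → MIN(grade * credits)=NULL
  MA110: ids {1} → MIN(grade * credits)=102
  PH150: ids {8, 11, 17, 19, 22} → MIN(grade * credits)=62

AR120 | 58 ; BI210 | NULL ; MA110 | 102 ; PH150 | 62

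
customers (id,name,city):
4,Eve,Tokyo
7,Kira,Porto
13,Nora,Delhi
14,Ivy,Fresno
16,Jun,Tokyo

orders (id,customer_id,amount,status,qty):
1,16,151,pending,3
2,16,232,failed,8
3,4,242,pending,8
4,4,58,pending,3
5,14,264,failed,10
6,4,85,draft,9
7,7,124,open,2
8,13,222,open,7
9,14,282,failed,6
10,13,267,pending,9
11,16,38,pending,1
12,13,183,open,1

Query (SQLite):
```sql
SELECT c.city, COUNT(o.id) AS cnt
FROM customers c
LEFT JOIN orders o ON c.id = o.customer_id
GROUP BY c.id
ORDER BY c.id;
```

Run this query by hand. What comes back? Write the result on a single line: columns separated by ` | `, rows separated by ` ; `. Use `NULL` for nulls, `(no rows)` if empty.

Tokyo | 3 ; Porto | 1 ; Delhi | 3 ; Fresno | 2 ; Tokyo | 3

LEFT JOIN keeps every customers row; unmatched ones get NULL for orders columns.
Group by customers.id and compute COUNT(o.id). COUNT(col) of an all-NULL group is 0.
  4: ids {3, 4, 6} → COUNT(o.id)=3
  7: ids {7} → COUNT(o.id)=1
  13: ids {8, 10, 12} → COUNT(o.id)=3
  14: ids {5, 9} → COUNT(o.id)=2
  16: ids {1, 2, 11} → COUNT(o.id)=3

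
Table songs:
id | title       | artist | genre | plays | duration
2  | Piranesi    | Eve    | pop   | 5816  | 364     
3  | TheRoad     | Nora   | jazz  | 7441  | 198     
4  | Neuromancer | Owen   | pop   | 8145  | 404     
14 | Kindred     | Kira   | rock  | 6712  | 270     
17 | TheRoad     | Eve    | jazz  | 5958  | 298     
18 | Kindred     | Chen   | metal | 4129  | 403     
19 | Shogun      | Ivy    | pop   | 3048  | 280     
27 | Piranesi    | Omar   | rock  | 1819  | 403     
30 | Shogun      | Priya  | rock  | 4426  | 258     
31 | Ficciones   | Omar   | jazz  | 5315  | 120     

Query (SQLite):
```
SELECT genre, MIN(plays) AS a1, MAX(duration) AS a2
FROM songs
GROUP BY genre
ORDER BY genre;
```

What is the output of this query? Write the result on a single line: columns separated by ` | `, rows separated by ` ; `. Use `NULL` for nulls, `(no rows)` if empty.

jazz | 5315 | 298 ; metal | 4129 | 403 ; pop | 3048 | 404 ; rock | 1819 | 403

Group songs by genre.
Per group compute: MIN(plays), MAX(duration).
  jazz: ids {3, 17, 31} → MIN(plays)=5315, MAX(duration)=298
  metal: ids {18} → MIN(plays)=4129, MAX(duration)=403
  pop: ids {2, 4, 19} → MIN(plays)=3048, MAX(duration)=404
  rock: ids {14, 27, 30} → MIN(plays)=1819, MAX(duration)=403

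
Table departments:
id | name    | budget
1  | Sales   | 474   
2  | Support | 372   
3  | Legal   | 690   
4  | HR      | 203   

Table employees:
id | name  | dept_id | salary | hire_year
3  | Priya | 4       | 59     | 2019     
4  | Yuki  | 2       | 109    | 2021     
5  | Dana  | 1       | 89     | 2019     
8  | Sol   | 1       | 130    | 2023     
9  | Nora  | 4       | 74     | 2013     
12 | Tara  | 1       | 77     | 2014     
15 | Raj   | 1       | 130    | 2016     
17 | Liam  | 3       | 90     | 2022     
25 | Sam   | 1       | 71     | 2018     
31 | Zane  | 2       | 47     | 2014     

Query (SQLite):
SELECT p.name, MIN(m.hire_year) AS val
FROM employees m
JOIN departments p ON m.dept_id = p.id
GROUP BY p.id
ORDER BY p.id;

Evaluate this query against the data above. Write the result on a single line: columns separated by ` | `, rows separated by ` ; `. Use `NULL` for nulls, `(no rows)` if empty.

Sales | 2014 ; Support | 2014 ; Legal | 2022 ; HR | 2013

Join each employees row to its departments via dept_id.
Group joined rows by departments.id; compute MIN(m.hire_year) per group.
  1: ids {5, 8, 12, 15, 25} → MIN(m.hire_year)=2014
  2: ids {4, 31} → MIN(m.hire_year)=2014
  3: ids {17} → MIN(m.hire_year)=2022
  4: ids {3, 9} → MIN(m.hire_year)=2013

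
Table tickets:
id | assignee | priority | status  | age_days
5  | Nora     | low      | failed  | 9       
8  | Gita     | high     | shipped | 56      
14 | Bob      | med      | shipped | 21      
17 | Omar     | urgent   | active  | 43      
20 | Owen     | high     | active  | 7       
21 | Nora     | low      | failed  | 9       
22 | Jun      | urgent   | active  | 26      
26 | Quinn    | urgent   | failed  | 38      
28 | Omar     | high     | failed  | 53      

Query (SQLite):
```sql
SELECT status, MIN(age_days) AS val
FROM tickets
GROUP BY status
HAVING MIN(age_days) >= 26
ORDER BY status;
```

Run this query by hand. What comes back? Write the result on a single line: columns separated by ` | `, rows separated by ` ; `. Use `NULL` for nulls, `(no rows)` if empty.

(no rows)

Partition tickets by status; compute MIN(age_days) within each group.
HAVING: keep groups where MIN(age_days) >= 26.
  active: ids {17, 20, 22} → MIN(age_days)=7
  failed: ids {5, 21, 26, 28} → MIN(age_days)=9
  shipped: ids {8, 14} → MIN(age_days)=21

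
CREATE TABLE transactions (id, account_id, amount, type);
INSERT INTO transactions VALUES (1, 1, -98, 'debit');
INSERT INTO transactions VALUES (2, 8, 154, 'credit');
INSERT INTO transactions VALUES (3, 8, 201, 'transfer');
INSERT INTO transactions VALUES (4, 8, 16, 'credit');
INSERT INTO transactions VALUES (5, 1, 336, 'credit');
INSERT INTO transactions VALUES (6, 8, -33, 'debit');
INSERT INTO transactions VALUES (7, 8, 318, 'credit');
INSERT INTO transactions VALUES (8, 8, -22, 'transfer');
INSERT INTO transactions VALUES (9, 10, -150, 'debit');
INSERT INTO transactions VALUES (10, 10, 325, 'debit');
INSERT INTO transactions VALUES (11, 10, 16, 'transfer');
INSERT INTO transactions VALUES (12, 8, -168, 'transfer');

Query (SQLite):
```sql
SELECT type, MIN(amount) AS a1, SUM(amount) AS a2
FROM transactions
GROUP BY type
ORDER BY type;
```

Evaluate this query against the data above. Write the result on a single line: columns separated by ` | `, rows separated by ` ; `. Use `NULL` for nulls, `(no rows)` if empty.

credit | 16 | 824 ; debit | -150 | 44 ; transfer | -168 | 27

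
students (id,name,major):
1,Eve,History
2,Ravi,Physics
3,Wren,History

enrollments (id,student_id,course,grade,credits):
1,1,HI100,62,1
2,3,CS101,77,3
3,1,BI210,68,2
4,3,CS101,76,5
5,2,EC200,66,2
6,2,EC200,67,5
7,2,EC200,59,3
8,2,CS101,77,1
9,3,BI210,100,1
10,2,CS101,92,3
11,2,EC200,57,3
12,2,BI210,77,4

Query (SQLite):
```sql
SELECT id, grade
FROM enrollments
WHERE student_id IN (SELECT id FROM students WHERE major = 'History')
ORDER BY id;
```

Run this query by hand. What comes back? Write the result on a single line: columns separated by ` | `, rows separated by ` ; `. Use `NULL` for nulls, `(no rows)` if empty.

1 | 62 ; 2 | 77 ; 3 | 68 ; 4 | 76 ; 9 | 100

Inner query: students.id where major = 'History'.
Outer: keep enrollments rows whose student_id is in that set.
Inner query → {1, 3}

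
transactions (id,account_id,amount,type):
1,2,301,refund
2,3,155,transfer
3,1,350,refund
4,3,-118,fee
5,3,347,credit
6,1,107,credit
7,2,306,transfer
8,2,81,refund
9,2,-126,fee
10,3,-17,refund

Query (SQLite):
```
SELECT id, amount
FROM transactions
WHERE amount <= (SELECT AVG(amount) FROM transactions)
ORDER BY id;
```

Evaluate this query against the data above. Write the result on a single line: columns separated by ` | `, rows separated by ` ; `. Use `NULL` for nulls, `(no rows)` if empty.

Scalar subquery: AVG(amount) over all transactions rows = 138.6.
Keep rows where amount <= that value.

4 | -118 ; 6 | 107 ; 8 | 81 ; 9 | -126 ; 10 | -17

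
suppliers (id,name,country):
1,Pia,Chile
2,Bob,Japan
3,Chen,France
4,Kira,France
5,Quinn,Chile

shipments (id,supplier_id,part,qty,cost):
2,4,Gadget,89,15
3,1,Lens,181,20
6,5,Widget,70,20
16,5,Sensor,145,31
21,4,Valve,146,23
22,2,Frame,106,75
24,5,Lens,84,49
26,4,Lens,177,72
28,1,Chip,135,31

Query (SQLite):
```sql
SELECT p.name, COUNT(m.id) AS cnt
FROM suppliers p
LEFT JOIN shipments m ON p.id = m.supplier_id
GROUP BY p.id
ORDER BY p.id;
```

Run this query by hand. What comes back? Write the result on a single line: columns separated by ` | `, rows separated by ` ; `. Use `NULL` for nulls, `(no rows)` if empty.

LEFT JOIN keeps every suppliers row; unmatched ones get NULL for shipments columns.
Group by suppliers.id and compute COUNT(m.id). COUNT(col) of an all-NULL group is 0.
  1: ids {3, 28} → COUNT(m.id)=2
  2: ids {22} → COUNT(m.id)=1
  3: ids {—} → COUNT(m.id)=0
  4: ids {2, 21, 26} → COUNT(m.id)=3
  5: ids {6, 16, 24} → COUNT(m.id)=3

Pia | 2 ; Bob | 1 ; Chen | 0 ; Kira | 3 ; Quinn | 3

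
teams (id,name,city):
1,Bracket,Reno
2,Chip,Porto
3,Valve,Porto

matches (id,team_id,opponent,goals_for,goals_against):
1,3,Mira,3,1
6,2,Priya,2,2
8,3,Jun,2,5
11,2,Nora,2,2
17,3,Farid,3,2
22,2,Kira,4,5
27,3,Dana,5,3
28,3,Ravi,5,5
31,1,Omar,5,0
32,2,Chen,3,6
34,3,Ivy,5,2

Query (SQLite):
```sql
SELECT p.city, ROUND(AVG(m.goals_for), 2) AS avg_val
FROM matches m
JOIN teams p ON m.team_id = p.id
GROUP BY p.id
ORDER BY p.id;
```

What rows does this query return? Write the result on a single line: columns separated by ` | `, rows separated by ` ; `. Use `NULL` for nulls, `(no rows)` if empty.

Reno | 5 ; Porto | 2.75 ; Porto | 3.83

Join each matches row to its teams via team_id.
Group joined rows by teams.id; compute ROUND(AVG(m.goals_for), 2) per group.
  1: ids {31} → ROUND(AVG(m.goals_for), 2)=5
  2: ids {6, 11, 22, 32} → ROUND(AVG(m.goals_for), 2)=2.75
  3: ids {1, 8, 17, 27, 28, 34} → ROUND(AVG(m.goals_for), 2)=3.83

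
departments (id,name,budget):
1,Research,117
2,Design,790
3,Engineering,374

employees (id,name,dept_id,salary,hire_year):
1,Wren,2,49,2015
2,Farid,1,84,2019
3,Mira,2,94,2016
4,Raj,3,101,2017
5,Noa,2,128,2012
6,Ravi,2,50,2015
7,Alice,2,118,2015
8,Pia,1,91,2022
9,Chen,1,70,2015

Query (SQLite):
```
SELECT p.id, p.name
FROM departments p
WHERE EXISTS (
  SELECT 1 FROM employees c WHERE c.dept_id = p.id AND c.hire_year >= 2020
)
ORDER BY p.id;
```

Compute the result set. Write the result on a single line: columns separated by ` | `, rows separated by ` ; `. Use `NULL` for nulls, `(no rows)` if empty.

For each departments row, check whether any employees with matching dept_id has hire_year >= 2020.
Keep rows where that is true.

1 | Research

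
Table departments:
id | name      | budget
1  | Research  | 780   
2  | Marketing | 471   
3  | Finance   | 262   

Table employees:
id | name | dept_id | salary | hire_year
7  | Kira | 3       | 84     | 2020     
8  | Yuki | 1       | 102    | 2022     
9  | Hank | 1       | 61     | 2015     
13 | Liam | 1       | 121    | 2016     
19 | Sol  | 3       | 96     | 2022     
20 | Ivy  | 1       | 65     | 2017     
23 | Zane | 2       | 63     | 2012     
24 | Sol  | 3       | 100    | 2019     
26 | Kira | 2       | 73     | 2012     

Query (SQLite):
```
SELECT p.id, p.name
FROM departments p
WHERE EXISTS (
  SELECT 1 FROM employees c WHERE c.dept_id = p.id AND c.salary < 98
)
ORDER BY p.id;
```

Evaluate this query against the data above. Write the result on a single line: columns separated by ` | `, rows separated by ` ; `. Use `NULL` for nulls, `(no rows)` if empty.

For each departments row, check whether any employees with matching dept_id has salary < 98.
Keep rows where that is true.

1 | Research ; 2 | Marketing ; 3 | Finance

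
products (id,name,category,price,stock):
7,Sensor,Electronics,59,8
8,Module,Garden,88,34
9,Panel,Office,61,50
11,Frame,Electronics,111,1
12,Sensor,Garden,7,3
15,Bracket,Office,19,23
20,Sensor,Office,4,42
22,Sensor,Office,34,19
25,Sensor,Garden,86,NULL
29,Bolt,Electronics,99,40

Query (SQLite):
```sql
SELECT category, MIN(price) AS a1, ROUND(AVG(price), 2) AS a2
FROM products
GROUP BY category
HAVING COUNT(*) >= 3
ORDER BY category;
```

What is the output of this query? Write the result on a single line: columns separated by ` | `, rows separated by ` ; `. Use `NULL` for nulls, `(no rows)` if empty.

Electronics | 59 | 89.67 ; Garden | 7 | 60.33 ; Office | 4 | 29.5

Group products by category.
Per group compute: MIN(price), ROUND(AVG(price), 2).
HAVING: drop groups with fewer than 3 rows.
  Electronics: ids {7, 11, 29} → MIN(price)=59, ROUND(AVG(price), 2)=89.67
  Garden: ids {8, 12, 25} → MIN(price)=7, ROUND(AVG(price), 2)=60.33
  Office: ids {9, 15, 20, 22} → MIN(price)=4, ROUND(AVG(price), 2)=29.5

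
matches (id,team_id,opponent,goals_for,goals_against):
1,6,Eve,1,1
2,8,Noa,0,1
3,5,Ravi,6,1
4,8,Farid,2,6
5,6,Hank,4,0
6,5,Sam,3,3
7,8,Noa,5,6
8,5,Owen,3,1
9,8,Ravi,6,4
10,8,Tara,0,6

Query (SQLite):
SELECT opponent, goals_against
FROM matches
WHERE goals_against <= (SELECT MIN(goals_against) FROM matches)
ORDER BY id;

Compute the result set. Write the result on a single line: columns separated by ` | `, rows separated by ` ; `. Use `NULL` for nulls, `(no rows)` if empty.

Scalar subquery: MIN(goals_against) over all matches rows = 0.
Keep rows where goals_against <= that value.

Hank | 0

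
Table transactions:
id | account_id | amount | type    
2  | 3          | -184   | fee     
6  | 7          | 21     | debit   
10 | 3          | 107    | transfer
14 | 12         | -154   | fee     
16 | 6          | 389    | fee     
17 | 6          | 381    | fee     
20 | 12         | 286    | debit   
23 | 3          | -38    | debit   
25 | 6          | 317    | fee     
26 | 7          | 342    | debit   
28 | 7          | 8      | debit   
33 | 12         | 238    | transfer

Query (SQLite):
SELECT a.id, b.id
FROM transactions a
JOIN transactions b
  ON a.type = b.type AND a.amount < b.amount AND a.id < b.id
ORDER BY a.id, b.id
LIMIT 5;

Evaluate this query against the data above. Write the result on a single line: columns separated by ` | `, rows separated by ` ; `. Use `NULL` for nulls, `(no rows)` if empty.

2 | 14 ; 2 | 16 ; 2 | 17 ; 2 | 25 ; 6 | 20

Pairs (a,b) with same type, a.amount < b.amount, a.id < b.id.
type groups: debit:{6,20,23,26,28} fee:{2,14,16,17,25} transfer:{10,33}
Ordered by (a.id, b.id); first 5.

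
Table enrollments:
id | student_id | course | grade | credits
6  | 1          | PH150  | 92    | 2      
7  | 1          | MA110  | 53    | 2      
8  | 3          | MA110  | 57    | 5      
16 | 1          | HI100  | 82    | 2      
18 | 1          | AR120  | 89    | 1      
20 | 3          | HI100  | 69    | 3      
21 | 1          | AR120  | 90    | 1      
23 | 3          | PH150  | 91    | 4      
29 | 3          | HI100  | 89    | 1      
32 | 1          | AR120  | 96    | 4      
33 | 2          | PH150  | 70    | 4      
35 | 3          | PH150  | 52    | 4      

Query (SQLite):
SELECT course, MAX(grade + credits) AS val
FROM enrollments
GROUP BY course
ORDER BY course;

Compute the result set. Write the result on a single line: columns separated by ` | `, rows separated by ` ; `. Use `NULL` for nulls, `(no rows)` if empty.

AR120 | 100 ; HI100 | 90 ; MA110 | 62 ; PH150 | 95

For each row compute grade + credits.
Group by course; take MAX of the expression per group.
  AR120: ids {18, 21, 32} → MAX(grade + credits)=100
  HI100: ids {16, 20, 29} → MAX(grade + credits)=90
  MA110: ids {7, 8} → MAX(grade + credits)=62
  PH150: ids {6, 23, 33, 35} → MAX(grade + credits)=95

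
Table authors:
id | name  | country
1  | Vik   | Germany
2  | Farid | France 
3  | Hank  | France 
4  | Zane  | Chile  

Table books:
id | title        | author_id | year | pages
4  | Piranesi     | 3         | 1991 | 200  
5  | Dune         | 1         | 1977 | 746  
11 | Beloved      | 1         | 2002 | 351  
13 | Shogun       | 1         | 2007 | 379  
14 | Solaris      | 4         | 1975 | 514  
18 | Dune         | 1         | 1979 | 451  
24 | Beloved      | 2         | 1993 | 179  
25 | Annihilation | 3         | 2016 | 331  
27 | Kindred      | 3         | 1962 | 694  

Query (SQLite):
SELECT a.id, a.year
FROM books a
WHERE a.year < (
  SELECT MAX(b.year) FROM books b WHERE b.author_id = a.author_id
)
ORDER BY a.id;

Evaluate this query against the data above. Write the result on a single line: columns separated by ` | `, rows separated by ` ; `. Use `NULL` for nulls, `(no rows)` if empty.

4 | 1991 ; 5 | 1977 ; 11 | 2002 ; 18 | 1979 ; 27 | 1962

For each books row a, compute MAX(year) over rows sharing a.author_id.
Keep row a if a.year < that per-group MAX.
  author_id=1: MAX(year) = 2007
  author_id=2: MAX(year) = 1993
  author_id=3: MAX(year) = 2016
  author_id=4: MAX(year) = 1975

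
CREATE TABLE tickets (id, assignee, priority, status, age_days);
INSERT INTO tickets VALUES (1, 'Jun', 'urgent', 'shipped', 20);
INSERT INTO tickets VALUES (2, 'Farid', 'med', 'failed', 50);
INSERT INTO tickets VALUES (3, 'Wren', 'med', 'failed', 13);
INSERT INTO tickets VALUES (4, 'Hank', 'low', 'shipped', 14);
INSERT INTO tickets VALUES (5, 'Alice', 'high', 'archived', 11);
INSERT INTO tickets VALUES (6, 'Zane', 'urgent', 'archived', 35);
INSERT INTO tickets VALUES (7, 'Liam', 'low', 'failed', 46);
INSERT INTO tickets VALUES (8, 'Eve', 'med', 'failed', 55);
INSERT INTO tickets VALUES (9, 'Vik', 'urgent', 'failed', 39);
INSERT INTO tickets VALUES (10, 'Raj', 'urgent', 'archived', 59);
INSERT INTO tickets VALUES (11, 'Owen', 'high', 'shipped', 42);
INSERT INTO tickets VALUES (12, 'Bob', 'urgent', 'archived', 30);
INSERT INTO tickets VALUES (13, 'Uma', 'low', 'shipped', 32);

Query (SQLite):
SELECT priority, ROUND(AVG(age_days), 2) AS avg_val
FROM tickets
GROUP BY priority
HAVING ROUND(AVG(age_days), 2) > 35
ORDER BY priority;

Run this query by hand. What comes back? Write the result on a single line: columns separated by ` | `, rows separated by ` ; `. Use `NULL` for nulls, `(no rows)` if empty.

med | 39.33 ; urgent | 36.6

Partition tickets by priority; compute ROUND(AVG(age_days), 2) within each group.
HAVING: keep groups where ROUND(AVG(age_days), 2) > 35.
  high: ids {5, 11} → ROUND(AVG(age_days), 2)=26.5
  low: ids {4, 7, 13} → ROUND(AVG(age_days), 2)=30.67
  med: ids {2, 3, 8} → ROUND(AVG(age_days), 2)=39.33
  urgent: ids {1, 6, 9, 10, 12} → ROUND(AVG(age_days), 2)=36.6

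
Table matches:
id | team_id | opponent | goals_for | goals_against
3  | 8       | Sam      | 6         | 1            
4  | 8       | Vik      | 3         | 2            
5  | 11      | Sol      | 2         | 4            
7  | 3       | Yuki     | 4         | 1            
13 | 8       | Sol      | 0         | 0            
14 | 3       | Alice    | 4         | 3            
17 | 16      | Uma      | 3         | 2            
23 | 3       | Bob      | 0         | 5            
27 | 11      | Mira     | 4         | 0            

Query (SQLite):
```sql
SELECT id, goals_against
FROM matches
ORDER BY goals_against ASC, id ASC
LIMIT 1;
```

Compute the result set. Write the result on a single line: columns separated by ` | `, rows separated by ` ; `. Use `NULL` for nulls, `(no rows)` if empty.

Sort by goals_against asc, tiebreak id asc: (0, id=13), (0, id=27), (1, id=3), (1, id=7) …. Take first 1.

13 | 0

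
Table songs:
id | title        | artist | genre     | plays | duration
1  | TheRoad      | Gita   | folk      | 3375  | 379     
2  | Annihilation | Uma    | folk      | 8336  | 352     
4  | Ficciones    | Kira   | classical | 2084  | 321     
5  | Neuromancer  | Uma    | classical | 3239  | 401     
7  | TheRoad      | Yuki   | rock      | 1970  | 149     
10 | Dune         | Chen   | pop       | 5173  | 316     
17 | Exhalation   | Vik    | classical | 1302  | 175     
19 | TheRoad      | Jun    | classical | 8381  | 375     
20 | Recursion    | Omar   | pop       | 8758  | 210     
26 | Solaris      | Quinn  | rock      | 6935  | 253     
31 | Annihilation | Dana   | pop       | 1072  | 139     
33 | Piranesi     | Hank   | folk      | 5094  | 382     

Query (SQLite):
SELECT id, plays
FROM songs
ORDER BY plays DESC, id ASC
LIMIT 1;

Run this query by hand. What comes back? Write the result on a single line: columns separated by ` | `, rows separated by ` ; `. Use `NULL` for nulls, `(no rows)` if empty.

20 | 8758

Sort by plays desc, tiebreak id asc: (8758, id=20), (8381, id=19), (8336, id=2), (6935, id=26) …. Take first 1.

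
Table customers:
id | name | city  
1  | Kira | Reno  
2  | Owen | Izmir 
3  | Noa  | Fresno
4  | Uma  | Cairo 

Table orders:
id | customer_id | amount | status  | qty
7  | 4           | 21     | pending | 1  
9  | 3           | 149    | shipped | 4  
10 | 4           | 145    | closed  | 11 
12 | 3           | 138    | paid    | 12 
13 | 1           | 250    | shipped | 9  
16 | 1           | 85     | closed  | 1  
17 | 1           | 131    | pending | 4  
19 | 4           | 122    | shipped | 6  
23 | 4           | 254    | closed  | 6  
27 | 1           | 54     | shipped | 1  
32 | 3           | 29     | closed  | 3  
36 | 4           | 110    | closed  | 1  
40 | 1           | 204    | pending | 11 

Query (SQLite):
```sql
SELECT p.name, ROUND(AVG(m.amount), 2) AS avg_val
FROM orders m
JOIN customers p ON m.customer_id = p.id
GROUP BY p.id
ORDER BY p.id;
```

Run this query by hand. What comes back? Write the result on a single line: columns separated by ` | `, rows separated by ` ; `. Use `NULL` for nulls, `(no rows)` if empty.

Join each orders row to its customers via customer_id.
Group joined rows by customers.id; compute ROUND(AVG(m.amount), 2) per group.
  1: ids {13, 16, 17, 27, 40} → ROUND(AVG(m.amount), 2)=144.8
  3: ids {9, 12, 32} → ROUND(AVG(m.amount), 2)=105.33
  4: ids {7, 10, 19, 23, 36} → ROUND(AVG(m.amount), 2)=130.4

Kira | 144.8 ; Noa | 105.33 ; Uma | 130.4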